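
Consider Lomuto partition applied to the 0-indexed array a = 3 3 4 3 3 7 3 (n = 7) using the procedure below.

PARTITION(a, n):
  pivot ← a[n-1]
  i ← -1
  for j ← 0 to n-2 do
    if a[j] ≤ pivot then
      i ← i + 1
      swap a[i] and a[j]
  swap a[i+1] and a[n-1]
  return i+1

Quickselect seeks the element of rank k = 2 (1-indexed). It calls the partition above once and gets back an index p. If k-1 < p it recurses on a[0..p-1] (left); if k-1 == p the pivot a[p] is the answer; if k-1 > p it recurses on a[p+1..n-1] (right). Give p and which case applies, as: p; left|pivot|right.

4; left

pivot=3, i=-1
j=0: 3≤3, i=0, swap(0,0) ⇒ 3 3 4 3 3 7 3
j=1: 3≤3, i=1, swap(1,1) ⇒ 3 3 4 3 3 7 3
j=2: 4>3, skip
j=3: 3≤3, i=2, swap(2,3) ⇒ 3 3 3 4 3 7 3
j=4: 3≤3, i=3, swap(3,4) ⇒ 3 3 3 3 4 7 3
j=5: 7>3, skip
swap(4,6) ⇒ 3 3 3 3 3 7 4; return 4
p = 4; k-1 = 1 < 4 ⇒ left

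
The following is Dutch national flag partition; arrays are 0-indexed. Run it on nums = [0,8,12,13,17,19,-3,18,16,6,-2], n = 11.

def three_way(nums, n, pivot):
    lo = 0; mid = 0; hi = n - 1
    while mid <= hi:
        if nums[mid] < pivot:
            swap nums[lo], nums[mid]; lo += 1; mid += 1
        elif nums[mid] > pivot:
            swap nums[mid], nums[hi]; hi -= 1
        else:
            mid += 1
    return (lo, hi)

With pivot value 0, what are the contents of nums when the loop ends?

lo=0 mid=0 hi=10
0=0: mid=1
8>0: swap(1,10), hi=9 ⇒ [0,-2,12,13,17,19,-3,18,16,6,8]
-2<0: swap(0,1), lo=1 mid=2 ⇒ [-2,0,12,13,17,19,-3,18,16,6,8]
12>0: swap(2,9), hi=8 ⇒ [-2,0,6,13,17,19,-3,18,16,12,8]
6>0: swap(2,8), hi=7 ⇒ [-2,0,16,13,17,19,-3,18,6,12,8]
16>0: swap(2,7), hi=6 ⇒ [-2,0,18,13,17,19,-3,16,6,12,8]
18>0: swap(2,6), hi=5 ⇒ [-2,0,-3,13,17,19,18,16,6,12,8]
-3<0: swap(1,2), lo=2 mid=3 ⇒ [-2,-3,0,13,17,19,18,16,6,12,8]
13>0: swap(3,5), hi=4 ⇒ [-2,-3,0,19,17,13,18,16,6,12,8]
19>0: swap(3,4), hi=3 ⇒ [-2,-3,0,17,19,13,18,16,6,12,8]
17>0: swap(3,3), hi=2 ⇒ [-2,-3,0,17,19,13,18,16,6,12,8]
done. lo=2 hi=2; nums=[-2,-3,0,17,19,13,18,16,6,12,8]

[-2,-3,0,17,19,13,18,16,6,12,8]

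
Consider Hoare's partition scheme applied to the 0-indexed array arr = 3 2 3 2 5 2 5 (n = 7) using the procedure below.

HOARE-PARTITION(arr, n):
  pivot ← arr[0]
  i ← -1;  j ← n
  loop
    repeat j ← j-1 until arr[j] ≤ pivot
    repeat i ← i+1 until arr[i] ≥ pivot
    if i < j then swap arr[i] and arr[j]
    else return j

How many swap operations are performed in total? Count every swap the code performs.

pivot=3
j stops at 5 (2), i stops at 0 (3); swap ⇒ 2 2 3 2 5 3 5
j stops at 3 (2), i stops at 2 (3); swap ⇒ 2 2 2 3 5 3 5
j stops at 2, i stops at 3; i≥j ⇒ return 2. arr=2 2 2 3 5 3 5

2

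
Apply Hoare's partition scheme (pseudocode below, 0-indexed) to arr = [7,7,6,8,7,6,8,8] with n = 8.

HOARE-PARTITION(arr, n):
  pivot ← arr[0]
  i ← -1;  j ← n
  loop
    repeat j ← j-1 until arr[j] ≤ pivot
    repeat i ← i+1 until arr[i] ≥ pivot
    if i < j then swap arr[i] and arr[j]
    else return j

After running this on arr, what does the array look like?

pivot=7
j stops at 5 (6), i stops at 0 (7); swap ⇒ [6,7,6,8,7,7,8,8]
j stops at 4 (7), i stops at 1 (7); swap ⇒ [6,7,6,8,7,7,8,8]
j stops at 2, i stops at 3; i≥j ⇒ return 2. arr=[6,7,6,8,7,7,8,8]

[6,7,6,8,7,7,8,8]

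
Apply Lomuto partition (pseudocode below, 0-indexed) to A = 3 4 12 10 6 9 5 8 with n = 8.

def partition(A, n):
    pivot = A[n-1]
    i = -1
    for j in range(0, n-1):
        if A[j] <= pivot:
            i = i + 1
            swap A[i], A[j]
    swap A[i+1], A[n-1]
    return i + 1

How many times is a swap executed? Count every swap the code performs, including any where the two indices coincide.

pivot=8, i=-1
j=0: 3≤8, i=0, swap(0,0) ⇒ 3 4 12 10 6 9 5 8
j=1: 4≤8, i=1, swap(1,1) ⇒ 3 4 12 10 6 9 5 8
j=2: 12>8, skip
j=3: 10>8, skip
j=4: 6≤8, i=2, swap(2,4) ⇒ 3 4 6 10 12 9 5 8
j=5: 9>8, skip
j=6: 5≤8, i=3, swap(3,6) ⇒ 3 4 6 5 12 9 10 8
swap(4,7) ⇒ 3 4 6 5 8 9 10 12; return 4

5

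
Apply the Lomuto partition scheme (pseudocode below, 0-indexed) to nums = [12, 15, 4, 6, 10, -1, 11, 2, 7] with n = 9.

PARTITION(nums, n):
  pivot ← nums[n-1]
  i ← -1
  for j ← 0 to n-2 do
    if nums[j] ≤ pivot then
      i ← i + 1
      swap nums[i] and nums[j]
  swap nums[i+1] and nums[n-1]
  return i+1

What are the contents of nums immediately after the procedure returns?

[4, 6, -1, 2, 7, 12, 11, 15, 10]

pivot=7, i=-1
j=0: 12>7, skip
j=1: 15>7, skip
j=2: 4≤7, i=0, swap(0,2) ⇒ [4, 15, 12, 6, 10, -1, 11, 2, 7]
j=3: 6≤7, i=1, swap(1,3) ⇒ [4, 6, 12, 15, 10, -1, 11, 2, 7]
j=4: 10>7, skip
j=5: -1≤7, i=2, swap(2,5) ⇒ [4, 6, -1, 15, 10, 12, 11, 2, 7]
j=6: 11>7, skip
j=7: 2≤7, i=3, swap(3,7) ⇒ [4, 6, -1, 2, 10, 12, 11, 15, 7]
swap(4,8) ⇒ [4, 6, -1, 2, 7, 12, 11, 15, 10]; return 4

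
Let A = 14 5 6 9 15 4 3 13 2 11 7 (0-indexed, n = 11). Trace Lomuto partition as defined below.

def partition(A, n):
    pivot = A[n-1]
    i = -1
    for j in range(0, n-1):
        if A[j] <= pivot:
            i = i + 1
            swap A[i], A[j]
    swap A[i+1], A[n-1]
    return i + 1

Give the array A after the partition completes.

5 6 4 3 2 7 9 13 15 11 14

pivot = A[10] = 7; i = -1
j=0: A[0]=14 > 7 → no swap
j=1: A[1]=5 ≤ 7 → i=0, swap A[0],A[1] → 5 14 6 9 15 4 3 13 2 11 7
j=2: A[2]=6 ≤ 7 → i=1, swap A[1],A[2] → 5 6 14 9 15 4 3 13 2 11 7
j=3: A[3]=9 > 7 → no swap
j=4: A[4]=15 > 7 → no swap
j=5: A[5]=4 ≤ 7 → i=2, swap A[2],A[5] → 5 6 4 9 15 14 3 13 2 11 7
j=6: A[6]=3 ≤ 7 → i=3, swap A[3],A[6] → 5 6 4 3 15 14 9 13 2 11 7
j=7: A[7]=13 > 7 → no swap
j=8: A[8]=2 ≤ 7 → i=4, swap A[4],A[8] → 5 6 4 3 2 14 9 13 15 11 7
j=9: A[9]=11 > 7 → no swap
final swap A[5],A[10] → 5 6 4 3 2 7 9 13 15 11 14; return 5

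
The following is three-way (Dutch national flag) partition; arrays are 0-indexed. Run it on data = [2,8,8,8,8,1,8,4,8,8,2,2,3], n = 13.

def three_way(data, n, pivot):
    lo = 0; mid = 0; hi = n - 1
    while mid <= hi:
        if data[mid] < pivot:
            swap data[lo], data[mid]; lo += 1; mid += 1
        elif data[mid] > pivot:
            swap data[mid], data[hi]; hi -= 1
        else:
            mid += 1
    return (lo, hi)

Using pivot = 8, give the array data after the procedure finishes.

[2,1,4,2,2,3,8,8,8,8,8,8,8]

pivot = 8; lo=0, mid=0, hi=12
data[mid]=2<8: swap data[0],data[0]; lo=1,mid=1 → [2,8,8,8,8,1,8,4,8,8,2,2,3]
data[mid]=8=8: mid=2
data[mid]=8=8: mid=3
data[mid]=8=8: mid=4
data[mid]=8=8: mid=5
data[mid]=1<8: swap data[1],data[5]; lo=2,mid=6 → [2,1,8,8,8,8,8,4,8,8,2,2,3]
data[mid]=8=8: mid=7
data[mid]=4<8: swap data[2],data[7]; lo=3,mid=8 → [2,1,4,8,8,8,8,8,8,8,2,2,3]
data[mid]=8=8: mid=9
data[mid]=8=8: mid=10
data[mid]=2<8: swap data[3],data[10]; lo=4,mid=11 → [2,1,4,2,8,8,8,8,8,8,8,2,3]
data[mid]=2<8: swap data[4],data[11]; lo=5,mid=12 → [2,1,4,2,2,8,8,8,8,8,8,8,3]
data[mid]=3<8: swap data[5],data[12]; lo=6,mid=13 → [2,1,4,2,2,3,8,8,8,8,8,8,8]
end: lo=6, hi=12; data = [2,1,4,2,2,3,8,8,8,8,8,8,8]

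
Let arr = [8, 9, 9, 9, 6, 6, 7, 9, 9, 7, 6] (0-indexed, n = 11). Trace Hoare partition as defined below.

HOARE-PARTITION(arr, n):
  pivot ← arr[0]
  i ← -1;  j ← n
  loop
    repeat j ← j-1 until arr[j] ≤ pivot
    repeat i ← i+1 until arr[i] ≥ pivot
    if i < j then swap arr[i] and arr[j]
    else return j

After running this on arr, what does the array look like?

[6, 7, 7, 6, 6, 9, 9, 9, 9, 9, 8]

pivot = arr[0] = 8; i = -1, j = 11
j→10 (arr[10]=6≤8), i→0 (arr[0]=8≥8); i<j, swap → [6, 9, 9, 9, 6, 6, 7, 9, 9, 7, 8]
j→9 (arr[9]=7≤8), i→1 (arr[1]=9≥8); i<j, swap → [6, 7, 9, 9, 6, 6, 7, 9, 9, 9, 8]
j→6 (arr[6]=7≤8), i→2 (arr[2]=9≥8); i<j, swap → [6, 7, 7, 9, 6, 6, 9, 9, 9, 9, 8]
j→5 (arr[5]=6≤8), i→3 (arr[3]=9≥8); i<j, swap → [6, 7, 7, 6, 6, 9, 9, 9, 9, 9, 8]
j→4, i→5; i≥j, return j=4. arr = [6, 7, 7, 6, 6, 9, 9, 9, 9, 9, 8]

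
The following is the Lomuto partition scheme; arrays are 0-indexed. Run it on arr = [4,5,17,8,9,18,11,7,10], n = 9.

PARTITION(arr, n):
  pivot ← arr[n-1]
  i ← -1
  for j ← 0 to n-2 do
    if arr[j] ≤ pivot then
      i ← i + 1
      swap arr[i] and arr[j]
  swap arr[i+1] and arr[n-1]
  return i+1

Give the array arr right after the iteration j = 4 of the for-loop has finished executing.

pivot=10, i=-1
j=0: 4≤10, i=0, swap(0,0) ⇒ [4,5,17,8,9,18,11,7,10]
j=1: 5≤10, i=1, swap(1,1) ⇒ [4,5,17,8,9,18,11,7,10]
j=2: 17>10, skip
j=3: 8≤10, i=2, swap(2,3) ⇒ [4,5,8,17,9,18,11,7,10]
j=4: 9≤10, i=3, swap(3,4) ⇒ [4,5,8,9,17,18,11,7,10]
(after j=4) arr = [4,5,8,9,17,18,11,7,10]

[4,5,8,9,17,18,11,7,10]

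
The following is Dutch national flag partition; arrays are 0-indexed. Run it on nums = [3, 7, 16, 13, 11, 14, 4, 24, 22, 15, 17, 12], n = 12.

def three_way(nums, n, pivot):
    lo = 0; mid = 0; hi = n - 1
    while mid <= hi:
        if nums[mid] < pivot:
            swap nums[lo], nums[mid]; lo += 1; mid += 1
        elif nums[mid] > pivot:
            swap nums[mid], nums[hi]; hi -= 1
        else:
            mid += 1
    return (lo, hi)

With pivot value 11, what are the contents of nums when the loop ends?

lo=0 mid=0 hi=11
3<11: swap(0,0), lo=1 mid=1 ⇒ [3, 7, 16, 13, 11, 14, 4, 24, 22, 15, 17, 12]
7<11: swap(1,1), lo=2 mid=2 ⇒ [3, 7, 16, 13, 11, 14, 4, 24, 22, 15, 17, 12]
16>11: swap(2,11), hi=10 ⇒ [3, 7, 12, 13, 11, 14, 4, 24, 22, 15, 17, 16]
12>11: swap(2,10), hi=9 ⇒ [3, 7, 17, 13, 11, 14, 4, 24, 22, 15, 12, 16]
17>11: swap(2,9), hi=8 ⇒ [3, 7, 15, 13, 11, 14, 4, 24, 22, 17, 12, 16]
15>11: swap(2,8), hi=7 ⇒ [3, 7, 22, 13, 11, 14, 4, 24, 15, 17, 12, 16]
22>11: swap(2,7), hi=6 ⇒ [3, 7, 24, 13, 11, 14, 4, 22, 15, 17, 12, 16]
24>11: swap(2,6), hi=5 ⇒ [3, 7, 4, 13, 11, 14, 24, 22, 15, 17, 12, 16]
4<11: swap(2,2), lo=3 mid=3 ⇒ [3, 7, 4, 13, 11, 14, 24, 22, 15, 17, 12, 16]
13>11: swap(3,5), hi=4 ⇒ [3, 7, 4, 14, 11, 13, 24, 22, 15, 17, 12, 16]
14>11: swap(3,4), hi=3 ⇒ [3, 7, 4, 11, 14, 13, 24, 22, 15, 17, 12, 16]
11=11: mid=4
done. lo=3 hi=3; nums=[3, 7, 4, 11, 14, 13, 24, 22, 15, 17, 12, 16]

[3, 7, 4, 11, 14, 13, 24, 22, 15, 17, 12, 16]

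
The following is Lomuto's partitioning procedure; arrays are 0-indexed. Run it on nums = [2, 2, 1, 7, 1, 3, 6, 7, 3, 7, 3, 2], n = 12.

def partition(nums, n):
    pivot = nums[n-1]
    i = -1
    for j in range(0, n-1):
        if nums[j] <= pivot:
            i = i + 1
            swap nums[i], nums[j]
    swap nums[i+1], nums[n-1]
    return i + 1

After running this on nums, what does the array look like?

[2, 2, 1, 1, 2, 3, 6, 7, 3, 7, 3, 7]

pivot = nums[11] = 2; i = -1
j=0: nums[0]=2 ≤ 2 → i=0, swap nums[0],nums[0] (no change) → [2, 2, 1, 7, 1, 3, 6, 7, 3, 7, 3, 2]
j=1: nums[1]=2 ≤ 2 → i=1, swap nums[1],nums[1] (no change) → [2, 2, 1, 7, 1, 3, 6, 7, 3, 7, 3, 2]
j=2: nums[2]=1 ≤ 2 → i=2, swap nums[2],nums[2] (no change) → [2, 2, 1, 7, 1, 3, 6, 7, 3, 7, 3, 2]
j=3: nums[3]=7 > 2 → no swap
j=4: nums[4]=1 ≤ 2 → i=3, swap nums[3],nums[4] → [2, 2, 1, 1, 7, 3, 6, 7, 3, 7, 3, 2]
j=5: nums[5]=3 > 2 → no swap
j=6: nums[6]=6 > 2 → no swap
j=7: nums[7]=7 > 2 → no swap
j=8: nums[8]=3 > 2 → no swap
j=9: nums[9]=7 > 2 → no swap
j=10: nums[10]=3 > 2 → no swap
final swap nums[4],nums[11] → [2, 2, 1, 1, 2, 3, 6, 7, 3, 7, 3, 7]; return 4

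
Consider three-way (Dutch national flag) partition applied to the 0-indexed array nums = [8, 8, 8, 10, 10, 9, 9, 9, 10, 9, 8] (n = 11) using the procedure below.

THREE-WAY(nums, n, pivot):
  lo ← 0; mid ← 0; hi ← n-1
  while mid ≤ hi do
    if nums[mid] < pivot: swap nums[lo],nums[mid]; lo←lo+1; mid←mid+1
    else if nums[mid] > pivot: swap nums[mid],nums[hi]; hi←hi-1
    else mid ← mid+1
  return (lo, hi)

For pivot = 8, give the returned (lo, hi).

(0, 3)

pivot = 8; lo=0, mid=0, hi=10
nums[mid]=8=8: mid=1
nums[mid]=8=8: mid=2
nums[mid]=8=8: mid=3
nums[mid]=10>8: swap nums[3],nums[10]; hi=9 → [8, 8, 8, 8, 10, 9, 9, 9, 10, 9, 10]
nums[mid]=8=8: mid=4
nums[mid]=10>8: swap nums[4],nums[9]; hi=8 → [8, 8, 8, 8, 9, 9, 9, 9, 10, 10, 10]
nums[mid]=9>8: swap nums[4],nums[8]; hi=7 → [8, 8, 8, 8, 10, 9, 9, 9, 9, 10, 10]
nums[mid]=10>8: swap nums[4],nums[7]; hi=6 → [8, 8, 8, 8, 9, 9, 9, 10, 9, 10, 10]
nums[mid]=9>8: swap nums[4],nums[6]; hi=5 → [8, 8, 8, 8, 9, 9, 9, 10, 9, 10, 10]
nums[mid]=9>8: swap nums[4],nums[5]; hi=4 → [8, 8, 8, 8, 9, 9, 9, 10, 9, 10, 10]
nums[mid]=9>8: swap nums[4],nums[4]; hi=3 → [8, 8, 8, 8, 9, 9, 9, 10, 9, 10, 10]
end: lo=0, hi=3; nums = [8, 8, 8, 8, 9, 9, 9, 10, 9, 10, 10]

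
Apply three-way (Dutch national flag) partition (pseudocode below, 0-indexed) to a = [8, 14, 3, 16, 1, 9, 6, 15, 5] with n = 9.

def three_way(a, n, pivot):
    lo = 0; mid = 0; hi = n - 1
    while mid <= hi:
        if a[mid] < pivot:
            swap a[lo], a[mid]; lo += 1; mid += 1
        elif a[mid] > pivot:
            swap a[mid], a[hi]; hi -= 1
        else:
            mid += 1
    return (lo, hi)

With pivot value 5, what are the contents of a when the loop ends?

[1, 3, 5, 16, 9, 6, 15, 14, 8]

pivot = 5; lo=0, mid=0, hi=8
a[mid]=8>5: swap a[0],a[8]; hi=7 → [5, 14, 3, 16, 1, 9, 6, 15, 8]
a[mid]=5=5: mid=1
a[mid]=14>5: swap a[1],a[7]; hi=6 → [5, 15, 3, 16, 1, 9, 6, 14, 8]
a[mid]=15>5: swap a[1],a[6]; hi=5 → [5, 6, 3, 16, 1, 9, 15, 14, 8]
a[mid]=6>5: swap a[1],a[5]; hi=4 → [5, 9, 3, 16, 1, 6, 15, 14, 8]
a[mid]=9>5: swap a[1],a[4]; hi=3 → [5, 1, 3, 16, 9, 6, 15, 14, 8]
a[mid]=1<5: swap a[0],a[1]; lo=1,mid=2 → [1, 5, 3, 16, 9, 6, 15, 14, 8]
a[mid]=3<5: swap a[1],a[2]; lo=2,mid=3 → [1, 3, 5, 16, 9, 6, 15, 14, 8]
a[mid]=16>5: swap a[3],a[3]; hi=2 → [1, 3, 5, 16, 9, 6, 15, 14, 8]
end: lo=2, hi=2; a = [1, 3, 5, 16, 9, 6, 15, 14, 8]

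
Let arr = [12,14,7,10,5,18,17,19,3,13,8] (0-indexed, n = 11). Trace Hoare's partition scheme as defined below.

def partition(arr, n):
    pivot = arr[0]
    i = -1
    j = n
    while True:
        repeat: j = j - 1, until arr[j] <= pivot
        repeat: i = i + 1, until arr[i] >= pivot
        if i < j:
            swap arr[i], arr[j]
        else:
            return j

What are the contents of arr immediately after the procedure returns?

pivot = arr[0] = 12; i = -1, j = 11
j→10 (arr[10]=8≤12), i→0 (arr[0]=12≥12); i<j, swap → [8,14,7,10,5,18,17,19,3,13,12]
j→8 (arr[8]=3≤12), i→1 (arr[1]=14≥12); i<j, swap → [8,3,7,10,5,18,17,19,14,13,12]
j→4, i→5; i≥j, return j=4. arr = [8,3,7,10,5,18,17,19,14,13,12]

[8,3,7,10,5,18,17,19,14,13,12]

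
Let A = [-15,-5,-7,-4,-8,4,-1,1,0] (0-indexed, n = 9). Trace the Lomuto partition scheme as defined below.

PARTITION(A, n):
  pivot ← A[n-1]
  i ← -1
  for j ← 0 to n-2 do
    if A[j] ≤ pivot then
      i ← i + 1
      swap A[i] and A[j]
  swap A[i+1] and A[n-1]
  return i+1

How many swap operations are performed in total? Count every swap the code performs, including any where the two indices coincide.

pivot = A[8] = 0; i = -1
j=0: A[0]=-15 ≤ 0 → i=0, swap A[0],A[0] (no change) → [-15,-5,-7,-4,-8,4,-1,1,0]
j=1: A[1]=-5 ≤ 0 → i=1, swap A[1],A[1] (no change) → [-15,-5,-7,-4,-8,4,-1,1,0]
j=2: A[2]=-7 ≤ 0 → i=2, swap A[2],A[2] (no change) → [-15,-5,-7,-4,-8,4,-1,1,0]
j=3: A[3]=-4 ≤ 0 → i=3, swap A[3],A[3] (no change) → [-15,-5,-7,-4,-8,4,-1,1,0]
j=4: A[4]=-8 ≤ 0 → i=4, swap A[4],A[4] (no change) → [-15,-5,-7,-4,-8,4,-1,1,0]
j=5: A[5]=4 > 0 → no swap
j=6: A[6]=-1 ≤ 0 → i=5, swap A[5],A[6] → [-15,-5,-7,-4,-8,-1,4,1,0]
j=7: A[7]=1 > 0 → no swap
final swap A[6],A[8] → [-15,-5,-7,-4,-8,-1,0,1,4]; return 6

7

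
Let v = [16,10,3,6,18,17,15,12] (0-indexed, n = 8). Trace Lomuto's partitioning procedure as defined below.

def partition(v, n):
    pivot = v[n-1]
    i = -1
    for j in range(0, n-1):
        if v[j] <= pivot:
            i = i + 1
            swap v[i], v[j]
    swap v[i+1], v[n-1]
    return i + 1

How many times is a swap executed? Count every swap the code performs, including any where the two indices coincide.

4

pivot = v[7] = 12; i = -1
j=0: v[0]=16 > 12 → no swap
j=1: v[1]=10 ≤ 12 → i=0, swap v[0],v[1] → [10,16,3,6,18,17,15,12]
j=2: v[2]=3 ≤ 12 → i=1, swap v[1],v[2] → [10,3,16,6,18,17,15,12]
j=3: v[3]=6 ≤ 12 → i=2, swap v[2],v[3] → [10,3,6,16,18,17,15,12]
j=4: v[4]=18 > 12 → no swap
j=5: v[5]=17 > 12 → no swap
j=6: v[6]=15 > 12 → no swap
final swap v[3],v[7] → [10,3,6,12,18,17,15,16]; return 3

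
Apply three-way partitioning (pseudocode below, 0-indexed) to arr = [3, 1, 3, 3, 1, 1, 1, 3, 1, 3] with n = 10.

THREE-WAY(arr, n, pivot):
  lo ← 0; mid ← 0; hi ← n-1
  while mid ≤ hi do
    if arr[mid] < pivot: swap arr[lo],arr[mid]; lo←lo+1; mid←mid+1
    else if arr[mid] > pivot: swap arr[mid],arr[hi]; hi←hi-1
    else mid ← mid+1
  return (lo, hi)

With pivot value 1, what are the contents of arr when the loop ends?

[1, 1, 1, 1, 1, 3, 3, 3, 3, 3]

lo=0 mid=0 hi=9
3>1: swap(0,9), hi=8 ⇒ [3, 1, 3, 3, 1, 1, 1, 3, 1, 3]
3>1: swap(0,8), hi=7 ⇒ [1, 1, 3, 3, 1, 1, 1, 3, 3, 3]
1=1: mid=1
1=1: mid=2
3>1: swap(2,7), hi=6 ⇒ [1, 1, 3, 3, 1, 1, 1, 3, 3, 3]
3>1: swap(2,6), hi=5 ⇒ [1, 1, 1, 3, 1, 1, 3, 3, 3, 3]
1=1: mid=3
3>1: swap(3,5), hi=4 ⇒ [1, 1, 1, 1, 1, 3, 3, 3, 3, 3]
1=1: mid=4
1=1: mid=5
done. lo=0 hi=4; arr=[1, 1, 1, 1, 1, 3, 3, 3, 3, 3]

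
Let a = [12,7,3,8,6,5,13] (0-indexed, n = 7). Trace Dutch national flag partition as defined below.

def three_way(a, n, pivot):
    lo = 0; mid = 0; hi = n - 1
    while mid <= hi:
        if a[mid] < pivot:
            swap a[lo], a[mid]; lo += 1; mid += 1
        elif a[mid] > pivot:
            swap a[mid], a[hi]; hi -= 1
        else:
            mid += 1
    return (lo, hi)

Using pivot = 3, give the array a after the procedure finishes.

[3,7,8,6,5,13,12]

pivot = 3; lo=0, mid=0, hi=6
a[mid]=12>3: swap a[0],a[6]; hi=5 → [13,7,3,8,6,5,12]
a[mid]=13>3: swap a[0],a[5]; hi=4 → [5,7,3,8,6,13,12]
a[mid]=5>3: swap a[0],a[4]; hi=3 → [6,7,3,8,5,13,12]
a[mid]=6>3: swap a[0],a[3]; hi=2 → [8,7,3,6,5,13,12]
a[mid]=8>3: swap a[0],a[2]; hi=1 → [3,7,8,6,5,13,12]
a[mid]=3=3: mid=1
a[mid]=7>3: swap a[1],a[1]; hi=0 → [3,7,8,6,5,13,12]
end: lo=0, hi=0; a = [3,7,8,6,5,13,12]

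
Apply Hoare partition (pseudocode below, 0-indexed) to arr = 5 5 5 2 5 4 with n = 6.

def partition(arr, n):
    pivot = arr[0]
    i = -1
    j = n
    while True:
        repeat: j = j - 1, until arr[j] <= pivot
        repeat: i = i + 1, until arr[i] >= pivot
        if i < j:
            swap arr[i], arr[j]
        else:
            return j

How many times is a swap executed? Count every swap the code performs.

pivot=5
j stops at 5 (4), i stops at 0 (5); swap ⇒ 4 5 5 2 5 5
j stops at 4 (5), i stops at 1 (5); swap ⇒ 4 5 5 2 5 5
j stops at 3 (2), i stops at 2 (5); swap ⇒ 4 5 2 5 5 5
j stops at 2, i stops at 3; i≥j ⇒ return 2. arr=4 5 2 5 5 5

3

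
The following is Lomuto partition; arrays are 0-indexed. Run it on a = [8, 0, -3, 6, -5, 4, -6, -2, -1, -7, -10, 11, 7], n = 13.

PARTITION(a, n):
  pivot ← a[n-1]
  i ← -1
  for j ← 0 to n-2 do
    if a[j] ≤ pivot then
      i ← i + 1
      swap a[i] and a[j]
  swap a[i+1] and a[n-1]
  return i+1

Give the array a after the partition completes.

[0, -3, 6, -5, 4, -6, -2, -1, -7, -10, 7, 11, 8]

pivot=7, i=-1
j=0: 8>7, skip
j=1: 0≤7, i=0, swap(0,1) ⇒ [0, 8, -3, 6, -5, 4, -6, -2, -1, -7, -10, 11, 7]
j=2: -3≤7, i=1, swap(1,2) ⇒ [0, -3, 8, 6, -5, 4, -6, -2, -1, -7, -10, 11, 7]
j=3: 6≤7, i=2, swap(2,3) ⇒ [0, -3, 6, 8, -5, 4, -6, -2, -1, -7, -10, 11, 7]
j=4: -5≤7, i=3, swap(3,4) ⇒ [0, -3, 6, -5, 8, 4, -6, -2, -1, -7, -10, 11, 7]
j=5: 4≤7, i=4, swap(4,5) ⇒ [0, -3, 6, -5, 4, 8, -6, -2, -1, -7, -10, 11, 7]
j=6: -6≤7, i=5, swap(5,6) ⇒ [0, -3, 6, -5, 4, -6, 8, -2, -1, -7, -10, 11, 7]
j=7: -2≤7, i=6, swap(6,7) ⇒ [0, -3, 6, -5, 4, -6, -2, 8, -1, -7, -10, 11, 7]
j=8: -1≤7, i=7, swap(7,8) ⇒ [0, -3, 6, -5, 4, -6, -2, -1, 8, -7, -10, 11, 7]
j=9: -7≤7, i=8, swap(8,9) ⇒ [0, -3, 6, -5, 4, -6, -2, -1, -7, 8, -10, 11, 7]
j=10: -10≤7, i=9, swap(9,10) ⇒ [0, -3, 6, -5, 4, -6, -2, -1, -7, -10, 8, 11, 7]
j=11: 11>7, skip
swap(10,12) ⇒ [0, -3, 6, -5, 4, -6, -2, -1, -7, -10, 7, 11, 8]; return 10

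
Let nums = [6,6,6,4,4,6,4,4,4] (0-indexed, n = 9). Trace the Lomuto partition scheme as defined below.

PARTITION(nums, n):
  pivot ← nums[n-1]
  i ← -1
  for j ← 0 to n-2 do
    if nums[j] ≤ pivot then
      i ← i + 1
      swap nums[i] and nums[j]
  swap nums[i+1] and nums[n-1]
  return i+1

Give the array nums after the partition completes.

pivot=4, i=-1
j=0: 6>4, skip
j=1: 6>4, skip
j=2: 6>4, skip
j=3: 4≤4, i=0, swap(0,3) ⇒ [4,6,6,6,4,6,4,4,4]
j=4: 4≤4, i=1, swap(1,4) ⇒ [4,4,6,6,6,6,4,4,4]
j=5: 6>4, skip
j=6: 4≤4, i=2, swap(2,6) ⇒ [4,4,4,6,6,6,6,4,4]
j=7: 4≤4, i=3, swap(3,7) ⇒ [4,4,4,4,6,6,6,6,4]
swap(4,8) ⇒ [4,4,4,4,4,6,6,6,6]; return 4

[4,4,4,4,4,6,6,6,6]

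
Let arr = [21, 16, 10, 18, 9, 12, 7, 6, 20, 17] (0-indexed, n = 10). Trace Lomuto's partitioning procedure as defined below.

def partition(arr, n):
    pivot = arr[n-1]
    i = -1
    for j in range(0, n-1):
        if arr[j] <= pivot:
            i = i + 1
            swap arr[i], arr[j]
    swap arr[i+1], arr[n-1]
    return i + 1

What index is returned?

6

pivot = arr[9] = 17; i = -1
j=0: arr[0]=21 > 17 → no swap
j=1: arr[1]=16 ≤ 17 → i=0, swap arr[0],arr[1] → [16, 21, 10, 18, 9, 12, 7, 6, 20, 17]
j=2: arr[2]=10 ≤ 17 → i=1, swap arr[1],arr[2] → [16, 10, 21, 18, 9, 12, 7, 6, 20, 17]
j=3: arr[3]=18 > 17 → no swap
j=4: arr[4]=9 ≤ 17 → i=2, swap arr[2],arr[4] → [16, 10, 9, 18, 21, 12, 7, 6, 20, 17]
j=5: arr[5]=12 ≤ 17 → i=3, swap arr[3],arr[5] → [16, 10, 9, 12, 21, 18, 7, 6, 20, 17]
j=6: arr[6]=7 ≤ 17 → i=4, swap arr[4],arr[6] → [16, 10, 9, 12, 7, 18, 21, 6, 20, 17]
j=7: arr[7]=6 ≤ 17 → i=5, swap arr[5],arr[7] → [16, 10, 9, 12, 7, 6, 21, 18, 20, 17]
j=8: arr[8]=20 > 17 → no swap
final swap arr[6],arr[9] → [16, 10, 9, 12, 7, 6, 17, 18, 20, 21]; return 6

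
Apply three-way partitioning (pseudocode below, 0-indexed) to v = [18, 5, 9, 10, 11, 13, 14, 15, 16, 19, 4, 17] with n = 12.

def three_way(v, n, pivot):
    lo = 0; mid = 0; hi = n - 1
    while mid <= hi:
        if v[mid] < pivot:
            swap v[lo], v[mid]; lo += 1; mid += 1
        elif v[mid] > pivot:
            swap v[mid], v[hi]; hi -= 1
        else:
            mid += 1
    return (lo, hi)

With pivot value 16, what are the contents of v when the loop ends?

[4, 5, 9, 10, 11, 13, 14, 15, 16, 19, 17, 18]

pivot = 16; lo=0, mid=0, hi=11
v[mid]=18>16: swap v[0],v[11]; hi=10 → [17, 5, 9, 10, 11, 13, 14, 15, 16, 19, 4, 18]
v[mid]=17>16: swap v[0],v[10]; hi=9 → [4, 5, 9, 10, 11, 13, 14, 15, 16, 19, 17, 18]
v[mid]=4<16: swap v[0],v[0]; lo=1,mid=1 → [4, 5, 9, 10, 11, 13, 14, 15, 16, 19, 17, 18]
v[mid]=5<16: swap v[1],v[1]; lo=2,mid=2 → [4, 5, 9, 10, 11, 13, 14, 15, 16, 19, 17, 18]
v[mid]=9<16: swap v[2],v[2]; lo=3,mid=3 → [4, 5, 9, 10, 11, 13, 14, 15, 16, 19, 17, 18]
v[mid]=10<16: swap v[3],v[3]; lo=4,mid=4 → [4, 5, 9, 10, 11, 13, 14, 15, 16, 19, 17, 18]
v[mid]=11<16: swap v[4],v[4]; lo=5,mid=5 → [4, 5, 9, 10, 11, 13, 14, 15, 16, 19, 17, 18]
v[mid]=13<16: swap v[5],v[5]; lo=6,mid=6 → [4, 5, 9, 10, 11, 13, 14, 15, 16, 19, 17, 18]
v[mid]=14<16: swap v[6],v[6]; lo=7,mid=7 → [4, 5, 9, 10, 11, 13, 14, 15, 16, 19, 17, 18]
v[mid]=15<16: swap v[7],v[7]; lo=8,mid=8 → [4, 5, 9, 10, 11, 13, 14, 15, 16, 19, 17, 18]
v[mid]=16=16: mid=9
v[mid]=19>16: swap v[9],v[9]; hi=8 → [4, 5, 9, 10, 11, 13, 14, 15, 16, 19, 17, 18]
end: lo=8, hi=8; v = [4, 5, 9, 10, 11, 13, 14, 15, 16, 19, 17, 18]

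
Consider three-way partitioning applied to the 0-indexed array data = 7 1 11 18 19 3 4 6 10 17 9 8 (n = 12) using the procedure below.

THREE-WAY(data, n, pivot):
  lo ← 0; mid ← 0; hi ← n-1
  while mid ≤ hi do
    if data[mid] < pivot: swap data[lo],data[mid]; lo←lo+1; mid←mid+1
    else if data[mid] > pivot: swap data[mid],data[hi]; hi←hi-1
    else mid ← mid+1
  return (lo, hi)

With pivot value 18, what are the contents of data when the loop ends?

7 1 11 8 3 4 6 10 17 9 18 19

lo=0 mid=0 hi=11
7<18: swap(0,0), lo=1 mid=1 ⇒ 7 1 11 18 19 3 4 6 10 17 9 8
1<18: swap(1,1), lo=2 mid=2 ⇒ 7 1 11 18 19 3 4 6 10 17 9 8
11<18: swap(2,2), lo=3 mid=3 ⇒ 7 1 11 18 19 3 4 6 10 17 9 8
18=18: mid=4
19>18: swap(4,11), hi=10 ⇒ 7 1 11 18 8 3 4 6 10 17 9 19
8<18: swap(3,4), lo=4 mid=5 ⇒ 7 1 11 8 18 3 4 6 10 17 9 19
3<18: swap(4,5), lo=5 mid=6 ⇒ 7 1 11 8 3 18 4 6 10 17 9 19
4<18: swap(5,6), lo=6 mid=7 ⇒ 7 1 11 8 3 4 18 6 10 17 9 19
6<18: swap(6,7), lo=7 mid=8 ⇒ 7 1 11 8 3 4 6 18 10 17 9 19
10<18: swap(7,8), lo=8 mid=9 ⇒ 7 1 11 8 3 4 6 10 18 17 9 19
17<18: swap(8,9), lo=9 mid=10 ⇒ 7 1 11 8 3 4 6 10 17 18 9 19
9<18: swap(9,10), lo=10 mid=11 ⇒ 7 1 11 8 3 4 6 10 17 9 18 19
done. lo=10 hi=10; data=7 1 11 8 3 4 6 10 17 9 18 19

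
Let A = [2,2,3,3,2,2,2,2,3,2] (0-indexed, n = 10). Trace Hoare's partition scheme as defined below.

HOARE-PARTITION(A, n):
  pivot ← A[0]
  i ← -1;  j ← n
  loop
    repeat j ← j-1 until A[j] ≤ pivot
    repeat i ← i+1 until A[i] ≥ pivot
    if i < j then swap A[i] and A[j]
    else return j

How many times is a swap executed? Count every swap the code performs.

4

pivot = A[0] = 2; i = -1, j = 10
j→9 (A[9]=2≤2), i→0 (A[0]=2≥2); i<j, swap → [2,2,3,3,2,2,2,2,3,2]
j→7 (A[7]=2≤2), i→1 (A[1]=2≥2); i<j, swap → [2,2,3,3,2,2,2,2,3,2]
j→6 (A[6]=2≤2), i→2 (A[2]=3≥2); i<j, swap → [2,2,2,3,2,2,3,2,3,2]
j→5 (A[5]=2≤2), i→3 (A[3]=3≥2); i<j, swap → [2,2,2,2,2,3,3,2,3,2]
j→4, i→4; i≥j, return j=4. A = [2,2,2,2,2,3,3,2,3,2]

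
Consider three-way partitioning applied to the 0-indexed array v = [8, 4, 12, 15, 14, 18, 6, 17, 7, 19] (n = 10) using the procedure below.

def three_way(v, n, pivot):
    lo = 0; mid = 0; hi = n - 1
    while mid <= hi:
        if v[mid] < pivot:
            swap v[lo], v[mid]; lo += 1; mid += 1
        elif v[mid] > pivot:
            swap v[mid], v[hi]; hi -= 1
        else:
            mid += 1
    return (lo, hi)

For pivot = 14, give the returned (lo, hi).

(5, 5)

pivot = 14; lo=0, mid=0, hi=9
v[mid]=8<14: swap v[0],v[0]; lo=1,mid=1 → [8, 4, 12, 15, 14, 18, 6, 17, 7, 19]
v[mid]=4<14: swap v[1],v[1]; lo=2,mid=2 → [8, 4, 12, 15, 14, 18, 6, 17, 7, 19]
v[mid]=12<14: swap v[2],v[2]; lo=3,mid=3 → [8, 4, 12, 15, 14, 18, 6, 17, 7, 19]
v[mid]=15>14: swap v[3],v[9]; hi=8 → [8, 4, 12, 19, 14, 18, 6, 17, 7, 15]
v[mid]=19>14: swap v[3],v[8]; hi=7 → [8, 4, 12, 7, 14, 18, 6, 17, 19, 15]
v[mid]=7<14: swap v[3],v[3]; lo=4,mid=4 → [8, 4, 12, 7, 14, 18, 6, 17, 19, 15]
v[mid]=14=14: mid=5
v[mid]=18>14: swap v[5],v[7]; hi=6 → [8, 4, 12, 7, 14, 17, 6, 18, 19, 15]
v[mid]=17>14: swap v[5],v[6]; hi=5 → [8, 4, 12, 7, 14, 6, 17, 18, 19, 15]
v[mid]=6<14: swap v[4],v[5]; lo=5,mid=6 → [8, 4, 12, 7, 6, 14, 17, 18, 19, 15]
end: lo=5, hi=5; v = [8, 4, 12, 7, 6, 14, 17, 18, 19, 15]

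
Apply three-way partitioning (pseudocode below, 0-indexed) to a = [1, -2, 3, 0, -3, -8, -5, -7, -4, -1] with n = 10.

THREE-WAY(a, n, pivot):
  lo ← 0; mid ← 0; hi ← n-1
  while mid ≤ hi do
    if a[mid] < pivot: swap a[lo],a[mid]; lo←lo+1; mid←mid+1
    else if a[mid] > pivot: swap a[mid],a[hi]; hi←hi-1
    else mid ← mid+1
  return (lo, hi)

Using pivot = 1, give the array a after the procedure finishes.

[-2, -1, 0, -3, -8, -5, -7, -4, 1, 3]

lo=0 mid=0 hi=9
1=1: mid=1
-2<1: swap(0,1), lo=1 mid=2 ⇒ [-2, 1, 3, 0, -3, -8, -5, -7, -4, -1]
3>1: swap(2,9), hi=8 ⇒ [-2, 1, -1, 0, -3, -8, -5, -7, -4, 3]
-1<1: swap(1,2), lo=2 mid=3 ⇒ [-2, -1, 1, 0, -3, -8, -5, -7, -4, 3]
0<1: swap(2,3), lo=3 mid=4 ⇒ [-2, -1, 0, 1, -3, -8, -5, -7, -4, 3]
-3<1: swap(3,4), lo=4 mid=5 ⇒ [-2, -1, 0, -3, 1, -8, -5, -7, -4, 3]
-8<1: swap(4,5), lo=5 mid=6 ⇒ [-2, -1, 0, -3, -8, 1, -5, -7, -4, 3]
-5<1: swap(5,6), lo=6 mid=7 ⇒ [-2, -1, 0, -3, -8, -5, 1, -7, -4, 3]
-7<1: swap(6,7), lo=7 mid=8 ⇒ [-2, -1, 0, -3, -8, -5, -7, 1, -4, 3]
-4<1: swap(7,8), lo=8 mid=9 ⇒ [-2, -1, 0, -3, -8, -5, -7, -4, 1, 3]
done. lo=8 hi=8; a=[-2, -1, 0, -3, -8, -5, -7, -4, 1, 3]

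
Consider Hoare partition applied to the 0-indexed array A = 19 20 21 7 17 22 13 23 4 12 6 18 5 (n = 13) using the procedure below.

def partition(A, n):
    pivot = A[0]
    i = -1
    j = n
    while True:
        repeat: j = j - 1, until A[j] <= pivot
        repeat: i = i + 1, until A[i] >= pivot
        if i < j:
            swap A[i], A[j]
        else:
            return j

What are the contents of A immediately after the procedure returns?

pivot = A[0] = 19; i = -1, j = 13
j→12 (A[12]=5≤19), i→0 (A[0]=19≥19); i<j, swap → 5 20 21 7 17 22 13 23 4 12 6 18 19
j→11 (A[11]=18≤19), i→1 (A[1]=20≥19); i<j, swap → 5 18 21 7 17 22 13 23 4 12 6 20 19
j→10 (A[10]=6≤19), i→2 (A[2]=21≥19); i<j, swap → 5 18 6 7 17 22 13 23 4 12 21 20 19
j→9 (A[9]=12≤19), i→5 (A[5]=22≥19); i<j, swap → 5 18 6 7 17 12 13 23 4 22 21 20 19
j→8 (A[8]=4≤19), i→7 (A[7]=23≥19); i<j, swap → 5 18 6 7 17 12 13 4 23 22 21 20 19
j→7, i→8; i≥j, return j=7. A = 5 18 6 7 17 12 13 4 23 22 21 20 19

5 18 6 7 17 12 13 4 23 22 21 20 19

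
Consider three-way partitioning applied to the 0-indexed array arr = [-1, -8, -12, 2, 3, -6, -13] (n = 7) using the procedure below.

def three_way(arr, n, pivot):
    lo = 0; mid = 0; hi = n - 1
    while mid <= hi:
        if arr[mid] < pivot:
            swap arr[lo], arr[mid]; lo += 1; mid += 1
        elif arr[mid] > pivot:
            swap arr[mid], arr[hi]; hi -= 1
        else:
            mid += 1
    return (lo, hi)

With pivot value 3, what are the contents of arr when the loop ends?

[-1, -8, -12, 2, -6, -13, 3]

lo=0 mid=0 hi=6
-1<3: swap(0,0), lo=1 mid=1 ⇒ [-1, -8, -12, 2, 3, -6, -13]
-8<3: swap(1,1), lo=2 mid=2 ⇒ [-1, -8, -12, 2, 3, -6, -13]
-12<3: swap(2,2), lo=3 mid=3 ⇒ [-1, -8, -12, 2, 3, -6, -13]
2<3: swap(3,3), lo=4 mid=4 ⇒ [-1, -8, -12, 2, 3, -6, -13]
3=3: mid=5
-6<3: swap(4,5), lo=5 mid=6 ⇒ [-1, -8, -12, 2, -6, 3, -13]
-13<3: swap(5,6), lo=6 mid=7 ⇒ [-1, -8, -12, 2, -6, -13, 3]
done. lo=6 hi=6; arr=[-1, -8, -12, 2, -6, -13, 3]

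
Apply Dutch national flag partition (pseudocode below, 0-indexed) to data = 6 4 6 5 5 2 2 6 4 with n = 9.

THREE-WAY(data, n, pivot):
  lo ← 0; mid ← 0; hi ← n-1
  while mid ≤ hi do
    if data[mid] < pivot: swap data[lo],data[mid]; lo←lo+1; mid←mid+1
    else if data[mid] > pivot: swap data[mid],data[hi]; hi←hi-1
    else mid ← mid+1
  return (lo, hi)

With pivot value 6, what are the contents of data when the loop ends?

4 5 5 2 2 4 6 6 6

lo=0 mid=0 hi=8
6=6: mid=1
4<6: swap(0,1), lo=1 mid=2 ⇒ 4 6 6 5 5 2 2 6 4
6=6: mid=3
5<6: swap(1,3), lo=2 mid=4 ⇒ 4 5 6 6 5 2 2 6 4
5<6: swap(2,4), lo=3 mid=5 ⇒ 4 5 5 6 6 2 2 6 4
2<6: swap(3,5), lo=4 mid=6 ⇒ 4 5 5 2 6 6 2 6 4
2<6: swap(4,6), lo=5 mid=7 ⇒ 4 5 5 2 2 6 6 6 4
6=6: mid=8
4<6: swap(5,8), lo=6 mid=9 ⇒ 4 5 5 2 2 4 6 6 6
done. lo=6 hi=8; data=4 5 5 2 2 4 6 6 6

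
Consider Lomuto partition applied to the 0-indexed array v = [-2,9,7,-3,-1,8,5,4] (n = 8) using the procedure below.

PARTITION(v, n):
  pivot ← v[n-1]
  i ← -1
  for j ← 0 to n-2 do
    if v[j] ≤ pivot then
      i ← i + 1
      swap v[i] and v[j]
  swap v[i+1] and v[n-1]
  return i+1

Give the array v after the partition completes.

pivot = v[7] = 4; i = -1
j=0: v[0]=-2 ≤ 4 → i=0, swap v[0],v[0] (no change) → [-2,9,7,-3,-1,8,5,4]
j=1: v[1]=9 > 4 → no swap
j=2: v[2]=7 > 4 → no swap
j=3: v[3]=-3 ≤ 4 → i=1, swap v[1],v[3] → [-2,-3,7,9,-1,8,5,4]
j=4: v[4]=-1 ≤ 4 → i=2, swap v[2],v[4] → [-2,-3,-1,9,7,8,5,4]
j=5: v[5]=8 > 4 → no swap
j=6: v[6]=5 > 4 → no swap
final swap v[3],v[7] → [-2,-3,-1,4,7,8,5,9]; return 3

[-2,-3,-1,4,7,8,5,9]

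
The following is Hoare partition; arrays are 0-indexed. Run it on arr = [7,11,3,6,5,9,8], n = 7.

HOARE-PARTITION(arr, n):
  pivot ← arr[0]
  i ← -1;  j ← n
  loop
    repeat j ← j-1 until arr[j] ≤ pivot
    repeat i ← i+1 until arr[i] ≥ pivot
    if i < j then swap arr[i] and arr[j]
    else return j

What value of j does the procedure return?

pivot = arr[0] = 7; i = -1, j = 7
j→4 (arr[4]=5≤7), i→0 (arr[0]=7≥7); i<j, swap → [5,11,3,6,7,9,8]
j→3 (arr[3]=6≤7), i→1 (arr[1]=11≥7); i<j, swap → [5,6,3,11,7,9,8]
j→2, i→3; i≥j, return j=2. arr = [5,6,3,11,7,9,8]

2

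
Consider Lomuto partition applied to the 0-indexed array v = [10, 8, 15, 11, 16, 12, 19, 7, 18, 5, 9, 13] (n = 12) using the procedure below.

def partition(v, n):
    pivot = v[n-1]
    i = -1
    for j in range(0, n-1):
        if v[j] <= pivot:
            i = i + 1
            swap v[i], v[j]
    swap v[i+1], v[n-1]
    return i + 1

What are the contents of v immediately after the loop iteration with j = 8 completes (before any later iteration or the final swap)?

[10, 8, 11, 12, 7, 15, 19, 16, 18, 5, 9, 13]

pivot = v[11] = 13; i = -1
j=0: v[0]=10 ≤ 13 → i=0, swap v[0],v[0] (no change) → [10, 8, 15, 11, 16, 12, 19, 7, 18, 5, 9, 13]
j=1: v[1]=8 ≤ 13 → i=1, swap v[1],v[1] (no change) → [10, 8, 15, 11, 16, 12, 19, 7, 18, 5, 9, 13]
j=2: v[2]=15 > 13 → no swap
j=3: v[3]=11 ≤ 13 → i=2, swap v[2],v[3] → [10, 8, 11, 15, 16, 12, 19, 7, 18, 5, 9, 13]
j=4: v[4]=16 > 13 → no swap
j=5: v[5]=12 ≤ 13 → i=3, swap v[3],v[5] → [10, 8, 11, 12, 16, 15, 19, 7, 18, 5, 9, 13]
j=6: v[6]=19 > 13 → no swap
j=7: v[7]=7 ≤ 13 → i=4, swap v[4],v[7] → [10, 8, 11, 12, 7, 15, 19, 16, 18, 5, 9, 13]
j=8: v[8]=18 > 13 → no swap
(after j=8) v = [10, 8, 11, 12, 7, 15, 19, 16, 18, 5, 9, 13]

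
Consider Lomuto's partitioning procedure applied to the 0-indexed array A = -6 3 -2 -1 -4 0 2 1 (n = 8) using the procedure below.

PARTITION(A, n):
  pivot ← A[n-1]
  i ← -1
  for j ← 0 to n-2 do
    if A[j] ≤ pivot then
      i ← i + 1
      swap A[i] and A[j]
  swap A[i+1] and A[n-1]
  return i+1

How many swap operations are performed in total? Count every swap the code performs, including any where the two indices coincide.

pivot=1, i=-1
j=0: -6≤1, i=0, swap(0,0) ⇒ -6 3 -2 -1 -4 0 2 1
j=1: 3>1, skip
j=2: -2≤1, i=1, swap(1,2) ⇒ -6 -2 3 -1 -4 0 2 1
j=3: -1≤1, i=2, swap(2,3) ⇒ -6 -2 -1 3 -4 0 2 1
j=4: -4≤1, i=3, swap(3,4) ⇒ -6 -2 -1 -4 3 0 2 1
j=5: 0≤1, i=4, swap(4,5) ⇒ -6 -2 -1 -4 0 3 2 1
j=6: 2>1, skip
swap(5,7) ⇒ -6 -2 -1 -4 0 1 2 3; return 5

6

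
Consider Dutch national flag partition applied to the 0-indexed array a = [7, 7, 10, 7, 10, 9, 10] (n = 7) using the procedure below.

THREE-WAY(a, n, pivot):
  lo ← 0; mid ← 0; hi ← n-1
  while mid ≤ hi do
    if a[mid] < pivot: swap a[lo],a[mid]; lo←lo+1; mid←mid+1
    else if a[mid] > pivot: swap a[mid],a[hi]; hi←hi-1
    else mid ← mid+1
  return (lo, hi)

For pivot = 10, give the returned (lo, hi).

lo=0 mid=0 hi=6
7<10: swap(0,0), lo=1 mid=1 ⇒ [7, 7, 10, 7, 10, 9, 10]
7<10: swap(1,1), lo=2 mid=2 ⇒ [7, 7, 10, 7, 10, 9, 10]
10=10: mid=3
7<10: swap(2,3), lo=3 mid=4 ⇒ [7, 7, 7, 10, 10, 9, 10]
10=10: mid=5
9<10: swap(3,5), lo=4 mid=6 ⇒ [7, 7, 7, 9, 10, 10, 10]
10=10: mid=7
done. lo=4 hi=6; a=[7, 7, 7, 9, 10, 10, 10]

(4, 6)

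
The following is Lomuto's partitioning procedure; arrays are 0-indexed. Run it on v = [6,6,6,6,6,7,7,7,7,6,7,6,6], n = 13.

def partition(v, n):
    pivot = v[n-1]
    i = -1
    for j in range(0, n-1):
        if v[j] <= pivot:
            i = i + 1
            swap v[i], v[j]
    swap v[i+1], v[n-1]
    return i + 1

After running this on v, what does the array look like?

[6,6,6,6,6,6,6,6,7,7,7,7,7]

pivot = v[12] = 6; i = -1
j=0: v[0]=6 ≤ 6 → i=0, swap v[0],v[0] (no change) → [6,6,6,6,6,7,7,7,7,6,7,6,6]
j=1: v[1]=6 ≤ 6 → i=1, swap v[1],v[1] (no change) → [6,6,6,6,6,7,7,7,7,6,7,6,6]
j=2: v[2]=6 ≤ 6 → i=2, swap v[2],v[2] (no change) → [6,6,6,6,6,7,7,7,7,6,7,6,6]
j=3: v[3]=6 ≤ 6 → i=3, swap v[3],v[3] (no change) → [6,6,6,6,6,7,7,7,7,6,7,6,6]
j=4: v[4]=6 ≤ 6 → i=4, swap v[4],v[4] (no change) → [6,6,6,6,6,7,7,7,7,6,7,6,6]
j=5: v[5]=7 > 6 → no swap
j=6: v[6]=7 > 6 → no swap
j=7: v[7]=7 > 6 → no swap
j=8: v[8]=7 > 6 → no swap
j=9: v[9]=6 ≤ 6 → i=5, swap v[5],v[9] → [6,6,6,6,6,6,7,7,7,7,7,6,6]
j=10: v[10]=7 > 6 → no swap
j=11: v[11]=6 ≤ 6 → i=6, swap v[6],v[11] → [6,6,6,6,6,6,6,7,7,7,7,7,6]
final swap v[7],v[12] → [6,6,6,6,6,6,6,6,7,7,7,7,7]; return 7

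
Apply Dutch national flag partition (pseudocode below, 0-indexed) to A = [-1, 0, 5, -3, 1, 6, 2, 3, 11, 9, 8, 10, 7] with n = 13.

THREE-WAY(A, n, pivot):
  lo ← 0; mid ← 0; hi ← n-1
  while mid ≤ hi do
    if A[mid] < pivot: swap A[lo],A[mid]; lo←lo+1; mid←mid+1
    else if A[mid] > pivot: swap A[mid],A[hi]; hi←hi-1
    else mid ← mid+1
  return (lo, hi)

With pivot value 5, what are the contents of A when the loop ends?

lo=0 mid=0 hi=12
-1<5: swap(0,0), lo=1 mid=1 ⇒ [-1, 0, 5, -3, 1, 6, 2, 3, 11, 9, 8, 10, 7]
0<5: swap(1,1), lo=2 mid=2 ⇒ [-1, 0, 5, -3, 1, 6, 2, 3, 11, 9, 8, 10, 7]
5=5: mid=3
-3<5: swap(2,3), lo=3 mid=4 ⇒ [-1, 0, -3, 5, 1, 6, 2, 3, 11, 9, 8, 10, 7]
1<5: swap(3,4), lo=4 mid=5 ⇒ [-1, 0, -3, 1, 5, 6, 2, 3, 11, 9, 8, 10, 7]
6>5: swap(5,12), hi=11 ⇒ [-1, 0, -3, 1, 5, 7, 2, 3, 11, 9, 8, 10, 6]
7>5: swap(5,11), hi=10 ⇒ [-1, 0, -3, 1, 5, 10, 2, 3, 11, 9, 8, 7, 6]
10>5: swap(5,10), hi=9 ⇒ [-1, 0, -3, 1, 5, 8, 2, 3, 11, 9, 10, 7, 6]
8>5: swap(5,9), hi=8 ⇒ [-1, 0, -3, 1, 5, 9, 2, 3, 11, 8, 10, 7, 6]
9>5: swap(5,8), hi=7 ⇒ [-1, 0, -3, 1, 5, 11, 2, 3, 9, 8, 10, 7, 6]
11>5: swap(5,7), hi=6 ⇒ [-1, 0, -3, 1, 5, 3, 2, 11, 9, 8, 10, 7, 6]
3<5: swap(4,5), lo=5 mid=6 ⇒ [-1, 0, -3, 1, 3, 5, 2, 11, 9, 8, 10, 7, 6]
2<5: swap(5,6), lo=6 mid=7 ⇒ [-1, 0, -3, 1, 3, 2, 5, 11, 9, 8, 10, 7, 6]
done. lo=6 hi=6; A=[-1, 0, -3, 1, 3, 2, 5, 11, 9, 8, 10, 7, 6]

[-1, 0, -3, 1, 3, 2, 5, 11, 9, 8, 10, 7, 6]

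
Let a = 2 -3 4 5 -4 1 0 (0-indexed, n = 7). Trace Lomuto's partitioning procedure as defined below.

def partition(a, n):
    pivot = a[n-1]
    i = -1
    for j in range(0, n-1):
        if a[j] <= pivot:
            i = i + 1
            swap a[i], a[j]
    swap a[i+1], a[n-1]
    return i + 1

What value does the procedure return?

pivot = a[6] = 0; i = -1
j=0: a[0]=2 > 0 → no swap
j=1: a[1]=-3 ≤ 0 → i=0, swap a[0],a[1] → -3 2 4 5 -4 1 0
j=2: a[2]=4 > 0 → no swap
j=3: a[3]=5 > 0 → no swap
j=4: a[4]=-4 ≤ 0 → i=1, swap a[1],a[4] → -3 -4 4 5 2 1 0
j=5: a[5]=1 > 0 → no swap
final swap a[2],a[6] → -3 -4 0 5 2 1 4; return 2

2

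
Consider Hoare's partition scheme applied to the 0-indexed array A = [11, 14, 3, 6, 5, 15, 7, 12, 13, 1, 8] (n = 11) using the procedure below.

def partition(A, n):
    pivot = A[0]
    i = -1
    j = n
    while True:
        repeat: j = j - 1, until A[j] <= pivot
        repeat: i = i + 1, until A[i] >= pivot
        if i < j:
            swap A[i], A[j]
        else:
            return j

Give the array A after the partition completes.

pivot = A[0] = 11; i = -1, j = 11
j→10 (A[10]=8≤11), i→0 (A[0]=11≥11); i<j, swap → [8, 14, 3, 6, 5, 15, 7, 12, 13, 1, 11]
j→9 (A[9]=1≤11), i→1 (A[1]=14≥11); i<j, swap → [8, 1, 3, 6, 5, 15, 7, 12, 13, 14, 11]
j→6 (A[6]=7≤11), i→5 (A[5]=15≥11); i<j, swap → [8, 1, 3, 6, 5, 7, 15, 12, 13, 14, 11]
j→5, i→6; i≥j, return j=5. A = [8, 1, 3, 6, 5, 7, 15, 12, 13, 14, 11]

[8, 1, 3, 6, 5, 7, 15, 12, 13, 14, 11]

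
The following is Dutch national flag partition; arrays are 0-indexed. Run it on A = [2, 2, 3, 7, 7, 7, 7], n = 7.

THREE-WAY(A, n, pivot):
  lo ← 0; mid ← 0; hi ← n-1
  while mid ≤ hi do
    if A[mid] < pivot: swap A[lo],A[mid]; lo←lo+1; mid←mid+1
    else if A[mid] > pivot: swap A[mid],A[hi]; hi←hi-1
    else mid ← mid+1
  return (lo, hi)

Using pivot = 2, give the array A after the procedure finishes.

lo=0 mid=0 hi=6
2=2: mid=1
2=2: mid=2
3>2: swap(2,6), hi=5 ⇒ [2, 2, 7, 7, 7, 7, 3]
7>2: swap(2,5), hi=4 ⇒ [2, 2, 7, 7, 7, 7, 3]
7>2: swap(2,4), hi=3 ⇒ [2, 2, 7, 7, 7, 7, 3]
7>2: swap(2,3), hi=2 ⇒ [2, 2, 7, 7, 7, 7, 3]
7>2: swap(2,2), hi=1 ⇒ [2, 2, 7, 7, 7, 7, 3]
done. lo=0 hi=1; A=[2, 2, 7, 7, 7, 7, 3]

[2, 2, 7, 7, 7, 7, 3]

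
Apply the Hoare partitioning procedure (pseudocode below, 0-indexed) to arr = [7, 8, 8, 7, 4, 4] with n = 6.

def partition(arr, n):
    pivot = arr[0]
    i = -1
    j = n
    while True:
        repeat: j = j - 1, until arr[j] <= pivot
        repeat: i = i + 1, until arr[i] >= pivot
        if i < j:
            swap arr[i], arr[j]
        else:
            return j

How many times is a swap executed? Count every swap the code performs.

3

pivot=7
j stops at 5 (4), i stops at 0 (7); swap ⇒ [4, 8, 8, 7, 4, 7]
j stops at 4 (4), i stops at 1 (8); swap ⇒ [4, 4, 8, 7, 8, 7]
j stops at 3 (7), i stops at 2 (8); swap ⇒ [4, 4, 7, 8, 8, 7]
j stops at 2, i stops at 3; i≥j ⇒ return 2. arr=[4, 4, 7, 8, 8, 7]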